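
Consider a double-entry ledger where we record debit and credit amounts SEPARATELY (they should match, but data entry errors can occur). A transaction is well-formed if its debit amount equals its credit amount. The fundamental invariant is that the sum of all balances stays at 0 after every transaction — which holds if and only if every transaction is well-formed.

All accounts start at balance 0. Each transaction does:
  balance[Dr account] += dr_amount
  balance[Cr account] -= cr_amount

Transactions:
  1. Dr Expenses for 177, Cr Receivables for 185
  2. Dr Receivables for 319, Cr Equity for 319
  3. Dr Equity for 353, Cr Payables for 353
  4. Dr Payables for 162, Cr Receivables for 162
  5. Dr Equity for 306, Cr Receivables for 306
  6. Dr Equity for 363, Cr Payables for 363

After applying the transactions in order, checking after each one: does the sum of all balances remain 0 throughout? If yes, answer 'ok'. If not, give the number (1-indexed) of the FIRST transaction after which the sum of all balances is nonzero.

After txn 1: dr=177 cr=185 sum_balances=-8
After txn 2: dr=319 cr=319 sum_balances=-8
After txn 3: dr=353 cr=353 sum_balances=-8
After txn 4: dr=162 cr=162 sum_balances=-8
After txn 5: dr=306 cr=306 sum_balances=-8
After txn 6: dr=363 cr=363 sum_balances=-8

Answer: 1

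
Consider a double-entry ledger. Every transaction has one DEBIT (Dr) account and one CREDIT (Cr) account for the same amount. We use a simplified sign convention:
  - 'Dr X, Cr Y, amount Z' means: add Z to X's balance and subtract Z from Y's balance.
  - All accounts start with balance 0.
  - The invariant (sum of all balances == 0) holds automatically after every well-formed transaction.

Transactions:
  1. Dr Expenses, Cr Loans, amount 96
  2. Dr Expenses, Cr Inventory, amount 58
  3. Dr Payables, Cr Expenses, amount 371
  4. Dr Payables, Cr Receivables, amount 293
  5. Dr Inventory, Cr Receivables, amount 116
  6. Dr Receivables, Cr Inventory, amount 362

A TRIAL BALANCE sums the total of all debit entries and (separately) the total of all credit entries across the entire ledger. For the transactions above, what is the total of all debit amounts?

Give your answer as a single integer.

Txn 1: debit+=96
Txn 2: debit+=58
Txn 3: debit+=371
Txn 4: debit+=293
Txn 5: debit+=116
Txn 6: debit+=362
Total debits = 1296

Answer: 1296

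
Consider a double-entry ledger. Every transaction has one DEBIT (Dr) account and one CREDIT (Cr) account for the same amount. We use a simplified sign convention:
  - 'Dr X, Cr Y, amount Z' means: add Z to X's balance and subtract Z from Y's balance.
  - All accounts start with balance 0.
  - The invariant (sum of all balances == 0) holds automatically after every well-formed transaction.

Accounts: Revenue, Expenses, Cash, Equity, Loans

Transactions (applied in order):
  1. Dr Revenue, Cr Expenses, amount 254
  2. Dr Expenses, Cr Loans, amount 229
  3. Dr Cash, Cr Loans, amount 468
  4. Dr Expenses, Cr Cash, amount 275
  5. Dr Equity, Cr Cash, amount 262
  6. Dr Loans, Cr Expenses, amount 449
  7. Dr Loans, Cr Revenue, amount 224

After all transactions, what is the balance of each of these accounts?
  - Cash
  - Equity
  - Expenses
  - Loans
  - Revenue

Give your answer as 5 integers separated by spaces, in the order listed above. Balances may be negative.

After txn 1 (Dr Revenue, Cr Expenses, amount 254): Expenses=-254 Revenue=254
After txn 2 (Dr Expenses, Cr Loans, amount 229): Expenses=-25 Loans=-229 Revenue=254
After txn 3 (Dr Cash, Cr Loans, amount 468): Cash=468 Expenses=-25 Loans=-697 Revenue=254
After txn 4 (Dr Expenses, Cr Cash, amount 275): Cash=193 Expenses=250 Loans=-697 Revenue=254
After txn 5 (Dr Equity, Cr Cash, amount 262): Cash=-69 Equity=262 Expenses=250 Loans=-697 Revenue=254
After txn 6 (Dr Loans, Cr Expenses, amount 449): Cash=-69 Equity=262 Expenses=-199 Loans=-248 Revenue=254
After txn 7 (Dr Loans, Cr Revenue, amount 224): Cash=-69 Equity=262 Expenses=-199 Loans=-24 Revenue=30

Answer: -69 262 -199 -24 30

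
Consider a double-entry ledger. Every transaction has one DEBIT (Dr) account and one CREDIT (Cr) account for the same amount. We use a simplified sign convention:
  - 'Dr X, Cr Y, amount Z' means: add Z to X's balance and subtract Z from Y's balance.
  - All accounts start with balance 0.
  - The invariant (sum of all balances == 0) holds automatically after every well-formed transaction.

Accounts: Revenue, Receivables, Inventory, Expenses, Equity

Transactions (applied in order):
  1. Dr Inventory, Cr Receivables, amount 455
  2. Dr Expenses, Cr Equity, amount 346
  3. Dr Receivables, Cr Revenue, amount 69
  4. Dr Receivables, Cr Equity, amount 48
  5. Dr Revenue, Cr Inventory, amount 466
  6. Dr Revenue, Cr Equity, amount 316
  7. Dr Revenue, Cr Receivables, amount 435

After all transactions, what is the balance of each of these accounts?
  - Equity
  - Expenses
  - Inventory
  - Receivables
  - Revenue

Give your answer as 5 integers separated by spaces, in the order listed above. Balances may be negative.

After txn 1 (Dr Inventory, Cr Receivables, amount 455): Inventory=455 Receivables=-455
After txn 2 (Dr Expenses, Cr Equity, amount 346): Equity=-346 Expenses=346 Inventory=455 Receivables=-455
After txn 3 (Dr Receivables, Cr Revenue, amount 69): Equity=-346 Expenses=346 Inventory=455 Receivables=-386 Revenue=-69
After txn 4 (Dr Receivables, Cr Equity, amount 48): Equity=-394 Expenses=346 Inventory=455 Receivables=-338 Revenue=-69
After txn 5 (Dr Revenue, Cr Inventory, amount 466): Equity=-394 Expenses=346 Inventory=-11 Receivables=-338 Revenue=397
After txn 6 (Dr Revenue, Cr Equity, amount 316): Equity=-710 Expenses=346 Inventory=-11 Receivables=-338 Revenue=713
After txn 7 (Dr Revenue, Cr Receivables, amount 435): Equity=-710 Expenses=346 Inventory=-11 Receivables=-773 Revenue=1148

Answer: -710 346 -11 -773 1148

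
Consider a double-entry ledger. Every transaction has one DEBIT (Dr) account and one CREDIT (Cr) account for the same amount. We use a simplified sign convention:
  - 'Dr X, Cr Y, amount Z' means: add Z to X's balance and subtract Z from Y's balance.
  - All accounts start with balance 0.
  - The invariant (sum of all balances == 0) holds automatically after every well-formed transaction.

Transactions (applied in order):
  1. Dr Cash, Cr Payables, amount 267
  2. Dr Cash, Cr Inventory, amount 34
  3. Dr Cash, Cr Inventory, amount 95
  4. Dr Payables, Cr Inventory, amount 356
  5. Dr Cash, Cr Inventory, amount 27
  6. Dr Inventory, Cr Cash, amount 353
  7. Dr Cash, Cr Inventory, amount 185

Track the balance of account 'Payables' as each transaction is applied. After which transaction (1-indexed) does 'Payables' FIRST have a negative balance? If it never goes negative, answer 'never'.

Answer: 1

Derivation:
After txn 1: Payables=-267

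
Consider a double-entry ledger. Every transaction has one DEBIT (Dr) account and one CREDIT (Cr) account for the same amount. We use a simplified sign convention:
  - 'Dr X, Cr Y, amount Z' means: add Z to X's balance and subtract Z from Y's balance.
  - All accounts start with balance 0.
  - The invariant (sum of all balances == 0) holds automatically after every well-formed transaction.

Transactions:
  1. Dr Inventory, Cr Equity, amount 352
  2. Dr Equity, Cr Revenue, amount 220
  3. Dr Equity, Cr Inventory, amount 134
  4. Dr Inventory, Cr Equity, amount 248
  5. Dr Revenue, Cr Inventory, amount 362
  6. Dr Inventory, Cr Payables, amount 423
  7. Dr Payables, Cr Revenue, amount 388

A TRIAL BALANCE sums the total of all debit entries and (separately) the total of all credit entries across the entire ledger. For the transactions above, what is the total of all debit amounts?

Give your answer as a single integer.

Answer: 2127

Derivation:
Txn 1: debit+=352
Txn 2: debit+=220
Txn 3: debit+=134
Txn 4: debit+=248
Txn 5: debit+=362
Txn 6: debit+=423
Txn 7: debit+=388
Total debits = 2127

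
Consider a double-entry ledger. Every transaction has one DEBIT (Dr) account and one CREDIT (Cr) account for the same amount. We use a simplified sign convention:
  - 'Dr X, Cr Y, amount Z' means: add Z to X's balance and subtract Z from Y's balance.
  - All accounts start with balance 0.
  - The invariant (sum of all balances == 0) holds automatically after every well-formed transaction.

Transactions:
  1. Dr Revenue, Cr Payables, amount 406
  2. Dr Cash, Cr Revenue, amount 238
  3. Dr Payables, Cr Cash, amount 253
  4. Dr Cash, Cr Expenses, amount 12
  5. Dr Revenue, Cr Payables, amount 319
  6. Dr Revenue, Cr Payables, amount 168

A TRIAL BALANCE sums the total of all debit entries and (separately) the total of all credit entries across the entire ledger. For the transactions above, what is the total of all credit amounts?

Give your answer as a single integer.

Answer: 1396

Derivation:
Txn 1: credit+=406
Txn 2: credit+=238
Txn 3: credit+=253
Txn 4: credit+=12
Txn 5: credit+=319
Txn 6: credit+=168
Total credits = 1396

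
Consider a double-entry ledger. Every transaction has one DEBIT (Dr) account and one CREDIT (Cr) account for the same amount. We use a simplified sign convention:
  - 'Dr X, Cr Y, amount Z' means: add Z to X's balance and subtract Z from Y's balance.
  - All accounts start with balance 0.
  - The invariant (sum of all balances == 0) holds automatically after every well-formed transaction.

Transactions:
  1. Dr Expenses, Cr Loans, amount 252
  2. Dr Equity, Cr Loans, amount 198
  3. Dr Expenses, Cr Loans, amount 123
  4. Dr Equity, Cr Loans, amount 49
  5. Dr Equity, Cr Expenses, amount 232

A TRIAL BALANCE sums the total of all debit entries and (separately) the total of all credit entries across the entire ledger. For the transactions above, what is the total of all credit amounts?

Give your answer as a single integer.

Txn 1: credit+=252
Txn 2: credit+=198
Txn 3: credit+=123
Txn 4: credit+=49
Txn 5: credit+=232
Total credits = 854

Answer: 854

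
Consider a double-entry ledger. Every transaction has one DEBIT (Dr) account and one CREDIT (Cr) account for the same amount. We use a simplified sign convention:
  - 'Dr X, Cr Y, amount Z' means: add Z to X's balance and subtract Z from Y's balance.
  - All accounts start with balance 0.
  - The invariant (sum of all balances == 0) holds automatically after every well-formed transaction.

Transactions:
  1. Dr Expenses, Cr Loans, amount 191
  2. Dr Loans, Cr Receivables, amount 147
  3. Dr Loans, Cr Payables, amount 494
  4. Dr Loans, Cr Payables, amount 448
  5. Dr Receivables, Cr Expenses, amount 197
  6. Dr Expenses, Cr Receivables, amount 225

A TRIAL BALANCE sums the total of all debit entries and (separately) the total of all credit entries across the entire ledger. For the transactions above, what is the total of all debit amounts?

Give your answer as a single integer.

Txn 1: debit+=191
Txn 2: debit+=147
Txn 3: debit+=494
Txn 4: debit+=448
Txn 5: debit+=197
Txn 6: debit+=225
Total debits = 1702

Answer: 1702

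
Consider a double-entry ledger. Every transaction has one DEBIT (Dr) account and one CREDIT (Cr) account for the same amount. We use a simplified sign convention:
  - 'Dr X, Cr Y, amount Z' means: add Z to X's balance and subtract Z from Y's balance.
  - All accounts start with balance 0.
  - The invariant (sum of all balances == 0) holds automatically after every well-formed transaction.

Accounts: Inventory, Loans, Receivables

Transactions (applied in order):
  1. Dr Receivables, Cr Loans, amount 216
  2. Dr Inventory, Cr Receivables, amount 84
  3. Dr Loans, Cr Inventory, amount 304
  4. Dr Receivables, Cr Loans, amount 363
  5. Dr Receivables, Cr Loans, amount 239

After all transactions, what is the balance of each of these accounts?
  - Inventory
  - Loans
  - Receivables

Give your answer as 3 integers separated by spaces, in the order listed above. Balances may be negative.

After txn 1 (Dr Receivables, Cr Loans, amount 216): Loans=-216 Receivables=216
After txn 2 (Dr Inventory, Cr Receivables, amount 84): Inventory=84 Loans=-216 Receivables=132
After txn 3 (Dr Loans, Cr Inventory, amount 304): Inventory=-220 Loans=88 Receivables=132
After txn 4 (Dr Receivables, Cr Loans, amount 363): Inventory=-220 Loans=-275 Receivables=495
After txn 5 (Dr Receivables, Cr Loans, amount 239): Inventory=-220 Loans=-514 Receivables=734

Answer: -220 -514 734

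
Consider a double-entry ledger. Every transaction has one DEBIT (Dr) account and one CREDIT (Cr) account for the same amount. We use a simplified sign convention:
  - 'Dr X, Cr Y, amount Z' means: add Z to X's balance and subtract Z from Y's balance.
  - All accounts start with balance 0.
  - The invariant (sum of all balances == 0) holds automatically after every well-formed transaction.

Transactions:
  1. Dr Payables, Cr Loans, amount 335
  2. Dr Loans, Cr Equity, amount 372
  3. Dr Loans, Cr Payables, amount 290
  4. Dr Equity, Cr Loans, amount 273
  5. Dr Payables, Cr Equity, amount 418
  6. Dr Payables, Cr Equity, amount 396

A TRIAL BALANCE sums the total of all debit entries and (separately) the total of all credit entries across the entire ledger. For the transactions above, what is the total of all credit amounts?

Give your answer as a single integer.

Txn 1: credit+=335
Txn 2: credit+=372
Txn 3: credit+=290
Txn 4: credit+=273
Txn 5: credit+=418
Txn 6: credit+=396
Total credits = 2084

Answer: 2084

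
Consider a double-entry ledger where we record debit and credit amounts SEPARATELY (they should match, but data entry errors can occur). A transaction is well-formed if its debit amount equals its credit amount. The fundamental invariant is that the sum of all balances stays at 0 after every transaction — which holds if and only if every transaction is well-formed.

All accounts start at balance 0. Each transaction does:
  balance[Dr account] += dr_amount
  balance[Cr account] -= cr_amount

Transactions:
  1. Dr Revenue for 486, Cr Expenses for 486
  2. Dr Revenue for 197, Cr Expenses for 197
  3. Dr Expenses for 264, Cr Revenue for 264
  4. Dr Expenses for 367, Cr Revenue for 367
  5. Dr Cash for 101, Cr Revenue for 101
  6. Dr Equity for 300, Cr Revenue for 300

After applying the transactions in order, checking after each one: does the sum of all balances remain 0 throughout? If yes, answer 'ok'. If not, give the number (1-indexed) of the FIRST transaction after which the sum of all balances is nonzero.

After txn 1: dr=486 cr=486 sum_balances=0
After txn 2: dr=197 cr=197 sum_balances=0
After txn 3: dr=264 cr=264 sum_balances=0
After txn 4: dr=367 cr=367 sum_balances=0
After txn 5: dr=101 cr=101 sum_balances=0
After txn 6: dr=300 cr=300 sum_balances=0

Answer: ok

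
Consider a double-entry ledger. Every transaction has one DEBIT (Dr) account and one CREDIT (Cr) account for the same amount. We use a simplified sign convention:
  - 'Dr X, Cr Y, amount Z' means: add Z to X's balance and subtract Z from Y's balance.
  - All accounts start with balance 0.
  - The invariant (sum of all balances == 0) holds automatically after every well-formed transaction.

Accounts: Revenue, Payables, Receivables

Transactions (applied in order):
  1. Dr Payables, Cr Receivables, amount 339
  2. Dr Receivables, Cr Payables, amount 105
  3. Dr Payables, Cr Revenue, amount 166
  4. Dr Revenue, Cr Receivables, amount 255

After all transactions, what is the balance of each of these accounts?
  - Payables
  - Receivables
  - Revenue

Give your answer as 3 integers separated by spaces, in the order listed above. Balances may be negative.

Answer: 400 -489 89

Derivation:
After txn 1 (Dr Payables, Cr Receivables, amount 339): Payables=339 Receivables=-339
After txn 2 (Dr Receivables, Cr Payables, amount 105): Payables=234 Receivables=-234
After txn 3 (Dr Payables, Cr Revenue, amount 166): Payables=400 Receivables=-234 Revenue=-166
After txn 4 (Dr Revenue, Cr Receivables, amount 255): Payables=400 Receivables=-489 Revenue=89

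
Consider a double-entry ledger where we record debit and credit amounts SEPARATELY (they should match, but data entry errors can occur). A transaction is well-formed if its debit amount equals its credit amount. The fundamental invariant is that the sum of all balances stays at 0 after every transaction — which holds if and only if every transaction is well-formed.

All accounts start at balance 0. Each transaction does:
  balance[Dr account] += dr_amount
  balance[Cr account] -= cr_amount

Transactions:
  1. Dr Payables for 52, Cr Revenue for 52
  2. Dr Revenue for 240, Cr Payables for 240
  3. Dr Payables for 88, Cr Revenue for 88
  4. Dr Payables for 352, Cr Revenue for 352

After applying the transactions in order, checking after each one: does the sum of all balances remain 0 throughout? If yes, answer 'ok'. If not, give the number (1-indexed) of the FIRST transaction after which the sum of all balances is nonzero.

After txn 1: dr=52 cr=52 sum_balances=0
After txn 2: dr=240 cr=240 sum_balances=0
After txn 3: dr=88 cr=88 sum_balances=0
After txn 4: dr=352 cr=352 sum_balances=0

Answer: ok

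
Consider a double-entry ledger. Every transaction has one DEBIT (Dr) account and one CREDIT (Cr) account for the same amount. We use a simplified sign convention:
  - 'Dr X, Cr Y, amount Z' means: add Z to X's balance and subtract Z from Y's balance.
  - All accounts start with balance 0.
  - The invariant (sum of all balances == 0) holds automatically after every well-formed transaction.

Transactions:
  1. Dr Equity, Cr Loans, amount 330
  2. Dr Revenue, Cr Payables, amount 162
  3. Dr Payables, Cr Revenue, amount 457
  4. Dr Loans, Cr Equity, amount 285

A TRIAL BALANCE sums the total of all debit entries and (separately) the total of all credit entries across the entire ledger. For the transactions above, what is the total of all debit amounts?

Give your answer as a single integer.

Txn 1: debit+=330
Txn 2: debit+=162
Txn 3: debit+=457
Txn 4: debit+=285
Total debits = 1234

Answer: 1234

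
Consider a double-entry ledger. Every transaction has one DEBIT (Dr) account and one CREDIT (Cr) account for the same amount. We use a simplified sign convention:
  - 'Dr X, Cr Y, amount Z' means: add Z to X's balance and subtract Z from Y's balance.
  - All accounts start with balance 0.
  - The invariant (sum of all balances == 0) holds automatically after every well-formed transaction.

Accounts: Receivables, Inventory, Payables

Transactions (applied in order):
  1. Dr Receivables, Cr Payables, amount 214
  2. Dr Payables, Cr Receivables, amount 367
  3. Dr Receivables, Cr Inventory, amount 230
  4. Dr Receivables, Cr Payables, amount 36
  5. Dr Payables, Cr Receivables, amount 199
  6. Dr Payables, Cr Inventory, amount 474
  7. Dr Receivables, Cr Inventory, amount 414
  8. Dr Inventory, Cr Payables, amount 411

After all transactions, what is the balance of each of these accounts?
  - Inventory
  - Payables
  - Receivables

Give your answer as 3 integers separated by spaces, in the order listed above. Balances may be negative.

After txn 1 (Dr Receivables, Cr Payables, amount 214): Payables=-214 Receivables=214
After txn 2 (Dr Payables, Cr Receivables, amount 367): Payables=153 Receivables=-153
After txn 3 (Dr Receivables, Cr Inventory, amount 230): Inventory=-230 Payables=153 Receivables=77
After txn 4 (Dr Receivables, Cr Payables, amount 36): Inventory=-230 Payables=117 Receivables=113
After txn 5 (Dr Payables, Cr Receivables, amount 199): Inventory=-230 Payables=316 Receivables=-86
After txn 6 (Dr Payables, Cr Inventory, amount 474): Inventory=-704 Payables=790 Receivables=-86
After txn 7 (Dr Receivables, Cr Inventory, amount 414): Inventory=-1118 Payables=790 Receivables=328
After txn 8 (Dr Inventory, Cr Payables, amount 411): Inventory=-707 Payables=379 Receivables=328

Answer: -707 379 328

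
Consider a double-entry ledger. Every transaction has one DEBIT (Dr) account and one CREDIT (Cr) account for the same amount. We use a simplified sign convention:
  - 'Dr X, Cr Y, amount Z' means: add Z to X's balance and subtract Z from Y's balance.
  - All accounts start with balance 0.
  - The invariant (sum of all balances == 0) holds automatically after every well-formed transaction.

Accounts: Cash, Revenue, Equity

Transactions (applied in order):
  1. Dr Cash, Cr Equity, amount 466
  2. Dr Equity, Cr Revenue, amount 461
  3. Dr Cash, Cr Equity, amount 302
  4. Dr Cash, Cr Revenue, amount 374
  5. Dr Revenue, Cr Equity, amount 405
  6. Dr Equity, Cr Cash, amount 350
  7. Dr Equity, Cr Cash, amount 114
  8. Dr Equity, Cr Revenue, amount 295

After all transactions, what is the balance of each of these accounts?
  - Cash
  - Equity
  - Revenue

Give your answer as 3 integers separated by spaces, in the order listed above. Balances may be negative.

After txn 1 (Dr Cash, Cr Equity, amount 466): Cash=466 Equity=-466
After txn 2 (Dr Equity, Cr Revenue, amount 461): Cash=466 Equity=-5 Revenue=-461
After txn 3 (Dr Cash, Cr Equity, amount 302): Cash=768 Equity=-307 Revenue=-461
After txn 4 (Dr Cash, Cr Revenue, amount 374): Cash=1142 Equity=-307 Revenue=-835
After txn 5 (Dr Revenue, Cr Equity, amount 405): Cash=1142 Equity=-712 Revenue=-430
After txn 6 (Dr Equity, Cr Cash, amount 350): Cash=792 Equity=-362 Revenue=-430
After txn 7 (Dr Equity, Cr Cash, amount 114): Cash=678 Equity=-248 Revenue=-430
After txn 8 (Dr Equity, Cr Revenue, amount 295): Cash=678 Equity=47 Revenue=-725

Answer: 678 47 -725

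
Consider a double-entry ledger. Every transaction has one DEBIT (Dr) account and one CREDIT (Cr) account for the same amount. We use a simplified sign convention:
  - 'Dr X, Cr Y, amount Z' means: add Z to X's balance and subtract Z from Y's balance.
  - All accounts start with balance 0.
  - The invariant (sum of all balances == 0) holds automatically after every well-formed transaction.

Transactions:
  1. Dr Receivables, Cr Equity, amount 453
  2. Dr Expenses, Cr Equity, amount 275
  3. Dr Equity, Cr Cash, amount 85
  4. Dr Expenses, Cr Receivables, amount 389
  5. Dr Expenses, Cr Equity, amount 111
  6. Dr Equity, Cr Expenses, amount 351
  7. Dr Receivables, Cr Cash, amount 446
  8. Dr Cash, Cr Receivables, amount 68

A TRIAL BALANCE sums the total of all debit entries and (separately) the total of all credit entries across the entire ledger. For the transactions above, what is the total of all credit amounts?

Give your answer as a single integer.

Answer: 2178

Derivation:
Txn 1: credit+=453
Txn 2: credit+=275
Txn 3: credit+=85
Txn 4: credit+=389
Txn 5: credit+=111
Txn 6: credit+=351
Txn 7: credit+=446
Txn 8: credit+=68
Total credits = 2178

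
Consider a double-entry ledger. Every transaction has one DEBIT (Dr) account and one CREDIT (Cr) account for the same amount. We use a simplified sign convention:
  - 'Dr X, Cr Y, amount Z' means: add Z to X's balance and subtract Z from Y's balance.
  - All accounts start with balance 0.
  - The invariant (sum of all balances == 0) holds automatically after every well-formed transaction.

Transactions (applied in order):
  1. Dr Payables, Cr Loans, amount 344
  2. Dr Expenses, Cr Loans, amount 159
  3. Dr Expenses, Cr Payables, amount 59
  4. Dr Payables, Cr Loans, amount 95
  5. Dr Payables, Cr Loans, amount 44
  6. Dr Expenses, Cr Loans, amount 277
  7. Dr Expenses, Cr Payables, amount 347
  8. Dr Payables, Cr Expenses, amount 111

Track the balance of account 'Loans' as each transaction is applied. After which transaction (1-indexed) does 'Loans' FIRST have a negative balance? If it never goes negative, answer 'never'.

After txn 1: Loans=-344

Answer: 1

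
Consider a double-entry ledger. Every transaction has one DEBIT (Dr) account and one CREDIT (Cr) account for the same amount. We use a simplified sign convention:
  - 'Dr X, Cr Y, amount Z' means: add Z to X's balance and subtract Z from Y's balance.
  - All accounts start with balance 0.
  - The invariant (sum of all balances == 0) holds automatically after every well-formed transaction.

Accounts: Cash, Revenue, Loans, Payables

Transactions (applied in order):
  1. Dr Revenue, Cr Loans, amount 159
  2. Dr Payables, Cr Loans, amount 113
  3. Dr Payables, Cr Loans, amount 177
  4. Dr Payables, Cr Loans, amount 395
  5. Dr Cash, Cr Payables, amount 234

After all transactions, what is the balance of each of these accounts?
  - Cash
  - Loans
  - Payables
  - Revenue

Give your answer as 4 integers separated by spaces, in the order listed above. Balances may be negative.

Answer: 234 -844 451 159

Derivation:
After txn 1 (Dr Revenue, Cr Loans, amount 159): Loans=-159 Revenue=159
After txn 2 (Dr Payables, Cr Loans, amount 113): Loans=-272 Payables=113 Revenue=159
After txn 3 (Dr Payables, Cr Loans, amount 177): Loans=-449 Payables=290 Revenue=159
After txn 4 (Dr Payables, Cr Loans, amount 395): Loans=-844 Payables=685 Revenue=159
After txn 5 (Dr Cash, Cr Payables, amount 234): Cash=234 Loans=-844 Payables=451 Revenue=159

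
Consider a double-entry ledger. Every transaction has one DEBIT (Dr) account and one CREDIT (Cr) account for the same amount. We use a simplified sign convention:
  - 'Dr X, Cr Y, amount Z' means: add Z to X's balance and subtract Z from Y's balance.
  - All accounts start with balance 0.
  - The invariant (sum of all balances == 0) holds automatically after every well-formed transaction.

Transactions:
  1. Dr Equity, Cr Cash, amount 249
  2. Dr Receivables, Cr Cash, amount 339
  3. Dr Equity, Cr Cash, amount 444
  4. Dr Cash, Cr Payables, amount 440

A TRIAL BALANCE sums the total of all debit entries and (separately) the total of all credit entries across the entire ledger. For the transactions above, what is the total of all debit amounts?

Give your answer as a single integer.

Answer: 1472

Derivation:
Txn 1: debit+=249
Txn 2: debit+=339
Txn 3: debit+=444
Txn 4: debit+=440
Total debits = 1472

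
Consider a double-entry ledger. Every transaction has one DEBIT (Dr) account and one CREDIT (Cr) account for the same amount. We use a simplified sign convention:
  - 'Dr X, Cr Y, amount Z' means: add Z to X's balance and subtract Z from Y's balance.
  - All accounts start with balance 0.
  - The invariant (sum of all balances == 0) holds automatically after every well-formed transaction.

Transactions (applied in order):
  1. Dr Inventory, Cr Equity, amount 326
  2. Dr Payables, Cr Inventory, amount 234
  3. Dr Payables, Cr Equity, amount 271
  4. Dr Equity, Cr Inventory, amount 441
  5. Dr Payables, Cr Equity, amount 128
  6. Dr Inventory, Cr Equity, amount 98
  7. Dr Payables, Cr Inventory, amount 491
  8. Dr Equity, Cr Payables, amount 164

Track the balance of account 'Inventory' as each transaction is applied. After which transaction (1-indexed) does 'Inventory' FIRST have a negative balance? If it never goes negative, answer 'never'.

After txn 1: Inventory=326
After txn 2: Inventory=92
After txn 3: Inventory=92
After txn 4: Inventory=-349

Answer: 4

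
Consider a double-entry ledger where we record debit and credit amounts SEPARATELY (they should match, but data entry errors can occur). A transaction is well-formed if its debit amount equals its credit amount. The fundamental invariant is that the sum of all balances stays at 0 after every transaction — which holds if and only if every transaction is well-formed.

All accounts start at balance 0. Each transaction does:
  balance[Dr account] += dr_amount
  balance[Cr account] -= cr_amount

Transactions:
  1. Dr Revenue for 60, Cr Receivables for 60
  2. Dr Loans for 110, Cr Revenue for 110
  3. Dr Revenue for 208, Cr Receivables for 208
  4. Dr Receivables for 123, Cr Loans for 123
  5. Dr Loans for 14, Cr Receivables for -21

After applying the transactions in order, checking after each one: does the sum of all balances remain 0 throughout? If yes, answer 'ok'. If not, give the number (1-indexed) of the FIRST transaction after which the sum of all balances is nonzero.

After txn 1: dr=60 cr=60 sum_balances=0
After txn 2: dr=110 cr=110 sum_balances=0
After txn 3: dr=208 cr=208 sum_balances=0
After txn 4: dr=123 cr=123 sum_balances=0
After txn 5: dr=14 cr=-21 sum_balances=35

Answer: 5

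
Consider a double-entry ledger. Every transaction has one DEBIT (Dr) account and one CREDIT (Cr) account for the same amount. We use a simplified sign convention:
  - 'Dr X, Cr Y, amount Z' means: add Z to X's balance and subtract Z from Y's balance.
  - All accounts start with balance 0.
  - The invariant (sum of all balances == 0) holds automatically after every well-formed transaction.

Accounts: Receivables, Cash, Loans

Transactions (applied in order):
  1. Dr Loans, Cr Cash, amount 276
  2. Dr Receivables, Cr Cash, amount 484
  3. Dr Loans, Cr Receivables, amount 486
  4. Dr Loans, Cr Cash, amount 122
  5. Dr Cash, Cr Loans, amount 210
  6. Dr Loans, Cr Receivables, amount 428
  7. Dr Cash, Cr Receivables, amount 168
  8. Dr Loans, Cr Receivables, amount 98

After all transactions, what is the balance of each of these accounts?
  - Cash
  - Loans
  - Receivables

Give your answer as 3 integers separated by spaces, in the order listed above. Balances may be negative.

After txn 1 (Dr Loans, Cr Cash, amount 276): Cash=-276 Loans=276
After txn 2 (Dr Receivables, Cr Cash, amount 484): Cash=-760 Loans=276 Receivables=484
After txn 3 (Dr Loans, Cr Receivables, amount 486): Cash=-760 Loans=762 Receivables=-2
After txn 4 (Dr Loans, Cr Cash, amount 122): Cash=-882 Loans=884 Receivables=-2
After txn 5 (Dr Cash, Cr Loans, amount 210): Cash=-672 Loans=674 Receivables=-2
After txn 6 (Dr Loans, Cr Receivables, amount 428): Cash=-672 Loans=1102 Receivables=-430
After txn 7 (Dr Cash, Cr Receivables, amount 168): Cash=-504 Loans=1102 Receivables=-598
After txn 8 (Dr Loans, Cr Receivables, amount 98): Cash=-504 Loans=1200 Receivables=-696

Answer: -504 1200 -696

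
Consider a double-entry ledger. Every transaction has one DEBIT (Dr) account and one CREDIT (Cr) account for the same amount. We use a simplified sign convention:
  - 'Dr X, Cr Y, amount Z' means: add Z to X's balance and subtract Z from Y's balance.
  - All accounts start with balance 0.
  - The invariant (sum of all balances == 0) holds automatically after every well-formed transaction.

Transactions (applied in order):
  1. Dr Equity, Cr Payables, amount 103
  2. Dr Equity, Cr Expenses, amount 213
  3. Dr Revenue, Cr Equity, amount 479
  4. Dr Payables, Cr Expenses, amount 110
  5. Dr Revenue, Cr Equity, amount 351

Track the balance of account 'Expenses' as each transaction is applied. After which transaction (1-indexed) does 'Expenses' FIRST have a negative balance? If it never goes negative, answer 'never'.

After txn 1: Expenses=0
After txn 2: Expenses=-213

Answer: 2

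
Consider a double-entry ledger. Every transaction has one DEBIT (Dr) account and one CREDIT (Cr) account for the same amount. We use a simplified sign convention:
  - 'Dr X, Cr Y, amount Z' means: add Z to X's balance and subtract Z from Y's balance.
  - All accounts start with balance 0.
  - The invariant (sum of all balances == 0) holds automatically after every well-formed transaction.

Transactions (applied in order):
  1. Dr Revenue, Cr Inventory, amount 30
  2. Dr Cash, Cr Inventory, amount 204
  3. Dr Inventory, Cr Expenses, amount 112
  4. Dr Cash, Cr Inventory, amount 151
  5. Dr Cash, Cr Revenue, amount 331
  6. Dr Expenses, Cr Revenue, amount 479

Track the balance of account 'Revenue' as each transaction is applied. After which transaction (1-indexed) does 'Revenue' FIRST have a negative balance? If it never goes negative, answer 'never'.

After txn 1: Revenue=30
After txn 2: Revenue=30
After txn 3: Revenue=30
After txn 4: Revenue=30
After txn 5: Revenue=-301

Answer: 5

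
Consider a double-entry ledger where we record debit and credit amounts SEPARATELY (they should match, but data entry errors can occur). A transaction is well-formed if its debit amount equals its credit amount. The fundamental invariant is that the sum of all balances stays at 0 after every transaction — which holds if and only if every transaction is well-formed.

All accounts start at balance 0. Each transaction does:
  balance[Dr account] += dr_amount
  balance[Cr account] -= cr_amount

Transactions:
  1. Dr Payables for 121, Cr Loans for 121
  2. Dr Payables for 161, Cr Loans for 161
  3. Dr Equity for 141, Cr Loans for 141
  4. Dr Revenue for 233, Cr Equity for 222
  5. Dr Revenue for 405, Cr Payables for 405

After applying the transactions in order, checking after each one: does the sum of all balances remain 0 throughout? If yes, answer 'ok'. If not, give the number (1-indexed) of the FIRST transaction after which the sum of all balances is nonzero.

After txn 1: dr=121 cr=121 sum_balances=0
After txn 2: dr=161 cr=161 sum_balances=0
After txn 3: dr=141 cr=141 sum_balances=0
After txn 4: dr=233 cr=222 sum_balances=11
After txn 5: dr=405 cr=405 sum_balances=11

Answer: 4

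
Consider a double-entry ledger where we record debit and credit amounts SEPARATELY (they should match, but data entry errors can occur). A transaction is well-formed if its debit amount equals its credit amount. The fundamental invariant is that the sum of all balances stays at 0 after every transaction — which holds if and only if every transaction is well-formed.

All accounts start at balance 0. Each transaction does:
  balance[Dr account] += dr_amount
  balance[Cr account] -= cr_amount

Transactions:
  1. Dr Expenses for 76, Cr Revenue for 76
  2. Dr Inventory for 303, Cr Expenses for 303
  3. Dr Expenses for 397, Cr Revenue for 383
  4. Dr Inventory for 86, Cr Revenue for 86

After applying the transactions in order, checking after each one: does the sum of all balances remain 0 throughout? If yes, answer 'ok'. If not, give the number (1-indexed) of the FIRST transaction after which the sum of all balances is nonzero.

Answer: 3

Derivation:
After txn 1: dr=76 cr=76 sum_balances=0
After txn 2: dr=303 cr=303 sum_balances=0
After txn 3: dr=397 cr=383 sum_balances=14
After txn 4: dr=86 cr=86 sum_balances=14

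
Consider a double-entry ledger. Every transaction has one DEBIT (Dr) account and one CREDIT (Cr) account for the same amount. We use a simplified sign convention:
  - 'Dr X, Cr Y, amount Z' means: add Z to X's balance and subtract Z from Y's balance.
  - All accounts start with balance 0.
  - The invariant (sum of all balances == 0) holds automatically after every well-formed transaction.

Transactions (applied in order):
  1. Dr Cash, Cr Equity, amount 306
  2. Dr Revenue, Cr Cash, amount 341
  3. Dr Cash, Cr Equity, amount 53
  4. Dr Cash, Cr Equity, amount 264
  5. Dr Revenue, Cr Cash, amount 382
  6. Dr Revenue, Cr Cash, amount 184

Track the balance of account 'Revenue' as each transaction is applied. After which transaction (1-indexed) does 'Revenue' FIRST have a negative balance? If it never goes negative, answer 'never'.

Answer: never

Derivation:
After txn 1: Revenue=0
After txn 2: Revenue=341
After txn 3: Revenue=341
After txn 4: Revenue=341
After txn 5: Revenue=723
After txn 6: Revenue=907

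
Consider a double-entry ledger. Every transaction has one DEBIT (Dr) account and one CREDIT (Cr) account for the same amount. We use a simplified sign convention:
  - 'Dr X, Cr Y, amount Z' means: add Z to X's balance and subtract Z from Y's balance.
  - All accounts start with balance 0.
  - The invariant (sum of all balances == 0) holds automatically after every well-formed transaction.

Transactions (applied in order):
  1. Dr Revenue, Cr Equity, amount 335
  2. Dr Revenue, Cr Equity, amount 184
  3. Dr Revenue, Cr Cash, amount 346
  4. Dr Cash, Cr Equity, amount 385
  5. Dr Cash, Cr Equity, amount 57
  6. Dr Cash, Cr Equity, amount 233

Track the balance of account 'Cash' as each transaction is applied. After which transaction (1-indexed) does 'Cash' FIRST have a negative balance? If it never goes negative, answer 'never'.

After txn 1: Cash=0
After txn 2: Cash=0
After txn 3: Cash=-346

Answer: 3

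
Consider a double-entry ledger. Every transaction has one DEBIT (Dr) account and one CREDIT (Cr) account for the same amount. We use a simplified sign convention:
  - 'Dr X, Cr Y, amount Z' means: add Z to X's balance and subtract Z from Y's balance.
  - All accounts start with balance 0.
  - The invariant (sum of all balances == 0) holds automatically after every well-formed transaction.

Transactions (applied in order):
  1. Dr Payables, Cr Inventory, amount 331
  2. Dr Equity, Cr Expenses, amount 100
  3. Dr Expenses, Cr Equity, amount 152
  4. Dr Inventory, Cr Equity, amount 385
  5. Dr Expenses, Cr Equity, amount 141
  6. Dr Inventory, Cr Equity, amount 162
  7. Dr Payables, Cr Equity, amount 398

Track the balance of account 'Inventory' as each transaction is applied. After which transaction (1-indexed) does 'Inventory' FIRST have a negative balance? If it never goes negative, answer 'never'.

Answer: 1

Derivation:
After txn 1: Inventory=-331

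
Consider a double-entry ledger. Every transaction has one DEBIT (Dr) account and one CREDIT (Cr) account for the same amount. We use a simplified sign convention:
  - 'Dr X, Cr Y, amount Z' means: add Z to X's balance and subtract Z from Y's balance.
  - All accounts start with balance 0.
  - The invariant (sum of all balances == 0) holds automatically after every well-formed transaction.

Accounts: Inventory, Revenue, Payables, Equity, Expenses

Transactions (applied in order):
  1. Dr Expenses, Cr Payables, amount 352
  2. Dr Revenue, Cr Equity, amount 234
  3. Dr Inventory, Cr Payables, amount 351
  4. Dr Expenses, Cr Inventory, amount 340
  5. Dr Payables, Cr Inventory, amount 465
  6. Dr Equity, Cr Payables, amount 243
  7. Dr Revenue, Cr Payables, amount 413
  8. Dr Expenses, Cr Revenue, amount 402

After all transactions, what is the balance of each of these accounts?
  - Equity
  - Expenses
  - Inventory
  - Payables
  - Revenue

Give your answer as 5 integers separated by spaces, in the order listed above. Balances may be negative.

Answer: 9 1094 -454 -894 245

Derivation:
After txn 1 (Dr Expenses, Cr Payables, amount 352): Expenses=352 Payables=-352
After txn 2 (Dr Revenue, Cr Equity, amount 234): Equity=-234 Expenses=352 Payables=-352 Revenue=234
After txn 3 (Dr Inventory, Cr Payables, amount 351): Equity=-234 Expenses=352 Inventory=351 Payables=-703 Revenue=234
After txn 4 (Dr Expenses, Cr Inventory, amount 340): Equity=-234 Expenses=692 Inventory=11 Payables=-703 Revenue=234
After txn 5 (Dr Payables, Cr Inventory, amount 465): Equity=-234 Expenses=692 Inventory=-454 Payables=-238 Revenue=234
After txn 6 (Dr Equity, Cr Payables, amount 243): Equity=9 Expenses=692 Inventory=-454 Payables=-481 Revenue=234
After txn 7 (Dr Revenue, Cr Payables, amount 413): Equity=9 Expenses=692 Inventory=-454 Payables=-894 Revenue=647
After txn 8 (Dr Expenses, Cr Revenue, amount 402): Equity=9 Expenses=1094 Inventory=-454 Payables=-894 Revenue=245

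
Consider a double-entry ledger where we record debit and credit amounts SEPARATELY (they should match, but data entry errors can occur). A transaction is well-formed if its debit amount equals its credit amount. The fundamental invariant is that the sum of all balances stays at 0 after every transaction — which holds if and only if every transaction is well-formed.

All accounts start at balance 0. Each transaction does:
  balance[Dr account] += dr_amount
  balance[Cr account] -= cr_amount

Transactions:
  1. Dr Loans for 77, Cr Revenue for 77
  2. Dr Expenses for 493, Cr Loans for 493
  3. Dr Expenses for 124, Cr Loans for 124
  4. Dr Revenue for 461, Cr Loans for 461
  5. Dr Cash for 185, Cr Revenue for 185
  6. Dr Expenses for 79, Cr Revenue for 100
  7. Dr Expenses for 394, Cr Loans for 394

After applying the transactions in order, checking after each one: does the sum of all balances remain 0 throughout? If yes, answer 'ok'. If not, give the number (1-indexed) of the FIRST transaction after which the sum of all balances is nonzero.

Answer: 6

Derivation:
After txn 1: dr=77 cr=77 sum_balances=0
After txn 2: dr=493 cr=493 sum_balances=0
After txn 3: dr=124 cr=124 sum_balances=0
After txn 4: dr=461 cr=461 sum_balances=0
After txn 5: dr=185 cr=185 sum_balances=0
After txn 6: dr=79 cr=100 sum_balances=-21
After txn 7: dr=394 cr=394 sum_balances=-21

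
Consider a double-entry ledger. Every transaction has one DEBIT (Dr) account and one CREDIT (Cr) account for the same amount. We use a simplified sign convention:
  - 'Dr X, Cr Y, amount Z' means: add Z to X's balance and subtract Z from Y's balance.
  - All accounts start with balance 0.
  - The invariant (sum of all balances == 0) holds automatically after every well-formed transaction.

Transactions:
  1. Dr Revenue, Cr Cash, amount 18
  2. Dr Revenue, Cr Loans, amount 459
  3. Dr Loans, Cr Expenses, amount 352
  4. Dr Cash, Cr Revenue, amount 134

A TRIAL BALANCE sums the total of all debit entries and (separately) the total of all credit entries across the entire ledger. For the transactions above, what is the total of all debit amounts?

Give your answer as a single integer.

Txn 1: debit+=18
Txn 2: debit+=459
Txn 3: debit+=352
Txn 4: debit+=134
Total debits = 963

Answer: 963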